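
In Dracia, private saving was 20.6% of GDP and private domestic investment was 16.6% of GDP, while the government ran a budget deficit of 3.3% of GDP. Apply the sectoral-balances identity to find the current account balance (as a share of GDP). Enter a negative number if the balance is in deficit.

By the sectoral-balances identity, CA = (S_private - I) + (T - G).
Private balance = 20.6 - 16.6 = 4.0
Government balance (T - G) = -3.3
CA = 4.0 + (-3.3) = 0.7

0.7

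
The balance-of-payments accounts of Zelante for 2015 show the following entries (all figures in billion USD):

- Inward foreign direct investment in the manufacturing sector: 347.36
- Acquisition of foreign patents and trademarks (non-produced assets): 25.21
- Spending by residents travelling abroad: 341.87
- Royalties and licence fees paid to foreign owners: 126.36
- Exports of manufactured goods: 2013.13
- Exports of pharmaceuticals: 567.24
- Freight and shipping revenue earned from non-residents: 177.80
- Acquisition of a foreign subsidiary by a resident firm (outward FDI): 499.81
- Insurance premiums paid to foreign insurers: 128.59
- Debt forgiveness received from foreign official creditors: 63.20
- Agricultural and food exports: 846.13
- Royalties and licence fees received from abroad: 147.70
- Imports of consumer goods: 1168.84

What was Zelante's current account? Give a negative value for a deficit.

Goods: 846.13 + 567.24 - 1168.84 + 2013.13 = 2257.66
Services: -128.59 - 341.87 + 177.80 + 147.70 - 126.36 = -271.32
Current account = 2257.66 + (-271.32) = 1986.34
(Excluded from the current account — financial account: inward foreign direct investment in the manufacturing sector 347.36, acquisition of a foreign subsidiary by a resident firm (outward FDI) 499.81; capital account: acquisition of foreign patents and trademarks (non-produced assets) 25.21, debt forgiveness received from foreign official creditors 63.20.)

1986.34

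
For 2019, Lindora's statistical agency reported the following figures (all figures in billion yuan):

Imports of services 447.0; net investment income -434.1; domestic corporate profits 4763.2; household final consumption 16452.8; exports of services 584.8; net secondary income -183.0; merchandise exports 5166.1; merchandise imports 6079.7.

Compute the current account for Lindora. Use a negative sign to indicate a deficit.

Goods balance = 5166.1 - 6079.7 = -913.6
Services balance = 584.8 - 447.0 = 137.8
Trade balance (goods + services) = -913.6 + 137.8 = -775.8
Net primary income = -434.1
Net secondary income = -183.0
Current account = -775.8 + (-434.1) + (-183.0) = -1392.9

-1392.9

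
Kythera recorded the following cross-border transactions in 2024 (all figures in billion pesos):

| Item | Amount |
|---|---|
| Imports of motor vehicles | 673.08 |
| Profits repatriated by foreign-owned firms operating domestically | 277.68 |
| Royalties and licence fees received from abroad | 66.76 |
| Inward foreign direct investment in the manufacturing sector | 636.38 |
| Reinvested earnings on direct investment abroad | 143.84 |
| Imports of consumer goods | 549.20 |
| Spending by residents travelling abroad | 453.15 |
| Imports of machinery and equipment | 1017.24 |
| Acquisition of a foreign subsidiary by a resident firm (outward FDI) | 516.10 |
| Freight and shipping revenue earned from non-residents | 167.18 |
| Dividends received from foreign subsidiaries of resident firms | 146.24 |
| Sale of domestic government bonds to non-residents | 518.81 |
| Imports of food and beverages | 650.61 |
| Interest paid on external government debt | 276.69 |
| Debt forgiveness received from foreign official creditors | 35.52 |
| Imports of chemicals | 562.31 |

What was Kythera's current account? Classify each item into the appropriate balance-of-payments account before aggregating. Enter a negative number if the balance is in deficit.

-3935.94

Goods: -562.31 - 673.08 - 549.20 - 650.61 - 1017.24 = -3452.44
Services: 66.76 + 167.18 - 453.15 = -219.21
Primary income: -277.68 + 146.24 - 276.69 + 143.84 = -264.29
Current account = (-3452.44) + (-219.21) + (-264.29) = -3935.94
(Excluded from the current account — financial account: inward foreign direct investment in the manufacturing sector 636.38, acquisition of a foreign subsidiary by a resident firm (outward FDI) 516.10, sale of domestic government bonds to non-residents 518.81; capital account: debt forgiveness received from foreign official creditors 35.52.)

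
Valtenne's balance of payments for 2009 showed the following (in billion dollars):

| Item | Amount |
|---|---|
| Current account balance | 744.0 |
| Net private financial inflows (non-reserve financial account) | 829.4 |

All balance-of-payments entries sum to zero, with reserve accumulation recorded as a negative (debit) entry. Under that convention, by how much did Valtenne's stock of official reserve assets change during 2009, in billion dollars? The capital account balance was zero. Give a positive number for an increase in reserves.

Official reserve transactions balance = -(744.0 + 829.4) = -1573.4
An accumulation of reserves is recorded as a debit (negative entry), so the change in the stock of reserves is the negative of that balance.
Change in official reserves = -(-1573.4) = 1573.4

1573.4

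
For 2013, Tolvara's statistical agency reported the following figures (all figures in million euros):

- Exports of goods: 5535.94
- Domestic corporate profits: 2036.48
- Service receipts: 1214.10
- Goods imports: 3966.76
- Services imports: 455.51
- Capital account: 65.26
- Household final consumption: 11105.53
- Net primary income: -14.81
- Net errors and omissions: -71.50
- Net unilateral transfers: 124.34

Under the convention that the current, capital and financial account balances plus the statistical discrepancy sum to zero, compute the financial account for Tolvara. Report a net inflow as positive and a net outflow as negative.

-2431.06

Goods balance = 5535.94 - 3966.76 = 1569.18
Services balance = 1214.10 - 455.51 = 758.59
Trade balance (goods + services) = 1569.18 + 758.59 = 2327.77
Net primary income = -14.81
Net secondary income = 124.34
Current account = 2327.77 + (-14.81) + 124.34 = 2437.30
Financial account = -(2437.30 + 65.26 + (-71.50)) = -2431.06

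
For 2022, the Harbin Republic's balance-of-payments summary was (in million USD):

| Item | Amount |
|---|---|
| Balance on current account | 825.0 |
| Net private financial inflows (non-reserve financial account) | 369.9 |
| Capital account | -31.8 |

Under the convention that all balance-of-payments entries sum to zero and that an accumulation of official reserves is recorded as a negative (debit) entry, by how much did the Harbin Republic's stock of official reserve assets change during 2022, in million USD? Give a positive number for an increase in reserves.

1163.1

Official reserve transactions balance = -(825.0 + (-31.8) + 369.9) = -1163.1
An accumulation of reserves is recorded as a debit (negative entry), so the change in the stock of reserves is the negative of that balance.
Change in official reserves = -(-1163.1) = 1163.1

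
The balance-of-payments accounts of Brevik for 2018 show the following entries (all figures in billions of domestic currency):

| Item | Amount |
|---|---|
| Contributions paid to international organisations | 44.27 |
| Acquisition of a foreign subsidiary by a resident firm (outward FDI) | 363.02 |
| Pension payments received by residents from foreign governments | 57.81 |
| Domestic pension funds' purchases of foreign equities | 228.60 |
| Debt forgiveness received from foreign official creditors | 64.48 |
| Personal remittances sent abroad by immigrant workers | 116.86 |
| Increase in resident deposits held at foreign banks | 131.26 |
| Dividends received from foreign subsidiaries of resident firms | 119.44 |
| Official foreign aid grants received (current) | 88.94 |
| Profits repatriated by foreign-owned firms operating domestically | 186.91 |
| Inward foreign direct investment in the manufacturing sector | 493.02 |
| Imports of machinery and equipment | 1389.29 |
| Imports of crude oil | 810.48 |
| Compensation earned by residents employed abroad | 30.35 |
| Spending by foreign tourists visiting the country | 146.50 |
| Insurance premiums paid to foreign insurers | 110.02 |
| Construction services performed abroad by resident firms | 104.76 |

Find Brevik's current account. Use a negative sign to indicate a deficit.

Goods: -1389.29 - 810.48 = -2199.77
Services: -110.02 + 104.76 + 146.50 = 141.24
Primary income: -186.91 + 119.44 + 30.35 = -37.12
Secondary income: 88.94 - 44.27 + 57.81 - 116.86 = -14.38
Current account = (-2199.77) + 141.24 + (-37.12) + (-14.38) = -2110.03
(Excluded from the current account — financial account: acquisition of a foreign subsidiary by a resident firm (outward FDI) 363.02, domestic pension funds' purchases of foreign equities 228.60, increase in resident deposits held at foreign banks 131.26, inward foreign direct investment in the manufacturing sector 493.02; capital account: debt forgiveness received from foreign official creditors 64.48.)

-2110.03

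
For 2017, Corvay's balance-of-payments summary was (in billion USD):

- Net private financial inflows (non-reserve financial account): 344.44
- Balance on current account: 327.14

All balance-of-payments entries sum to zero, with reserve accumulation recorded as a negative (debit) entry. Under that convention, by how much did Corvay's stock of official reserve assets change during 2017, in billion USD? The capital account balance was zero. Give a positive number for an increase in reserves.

Official reserve transactions balance = -(327.14 + 344.44) = -671.58
An accumulation of reserves is recorded as a debit (negative entry), so the change in the stock of reserves is the negative of that balance.
Change in official reserves = -(-671.58) = 671.58

671.58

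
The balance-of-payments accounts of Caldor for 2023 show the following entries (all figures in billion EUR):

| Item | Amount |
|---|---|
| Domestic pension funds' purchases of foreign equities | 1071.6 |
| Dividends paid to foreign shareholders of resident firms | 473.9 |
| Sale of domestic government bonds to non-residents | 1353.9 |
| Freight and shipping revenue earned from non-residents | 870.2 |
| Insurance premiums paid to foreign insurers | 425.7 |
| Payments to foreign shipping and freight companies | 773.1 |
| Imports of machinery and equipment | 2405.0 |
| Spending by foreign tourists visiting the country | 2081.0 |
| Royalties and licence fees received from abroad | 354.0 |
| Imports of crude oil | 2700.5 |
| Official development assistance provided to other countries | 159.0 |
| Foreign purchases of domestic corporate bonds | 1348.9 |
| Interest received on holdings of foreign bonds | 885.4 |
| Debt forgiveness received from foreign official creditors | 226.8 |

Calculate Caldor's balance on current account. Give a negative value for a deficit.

Goods: -2700.5 - 2405.0 = -5105.5
Services: -773.1 + 870.2 + 354.0 + 2081.0 - 425.7 = 2106.4
Primary income: 885.4 - 473.9 = 411.5
Secondary income: -159.0
Current account = (-5105.5) + 2106.4 + 411.5 + (-159.0) = -2746.6
(Excluded from the current account — financial account: domestic pension funds' purchases of foreign equities 1071.6, sale of domestic government bonds to non-residents 1353.9, foreign purchases of domestic corporate bonds 1348.9; capital account: debt forgiveness received from foreign official creditors 226.8.)

-2746.6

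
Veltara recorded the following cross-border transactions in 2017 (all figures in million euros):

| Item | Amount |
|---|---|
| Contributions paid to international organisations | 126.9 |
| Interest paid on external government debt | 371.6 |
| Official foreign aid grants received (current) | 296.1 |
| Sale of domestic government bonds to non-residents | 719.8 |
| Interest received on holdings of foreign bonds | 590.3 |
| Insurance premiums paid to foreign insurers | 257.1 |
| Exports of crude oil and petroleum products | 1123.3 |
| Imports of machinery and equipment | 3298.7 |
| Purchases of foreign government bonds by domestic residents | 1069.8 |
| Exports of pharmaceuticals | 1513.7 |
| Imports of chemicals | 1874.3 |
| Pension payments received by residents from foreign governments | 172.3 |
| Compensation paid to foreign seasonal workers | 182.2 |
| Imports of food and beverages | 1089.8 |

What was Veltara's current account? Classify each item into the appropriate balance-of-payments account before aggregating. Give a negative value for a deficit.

-3504.9

Goods: -3298.7 + 1513.7 + 1123.3 - 1874.3 - 1089.8 = -3625.8
Services: -257.1
Primary income: 590.3 - 182.2 - 371.6 = 36.5
Secondary income: 296.1 - 126.9 + 172.3 = 341.5
Current account = (-3625.8) + (-257.1) + 36.5 + 341.5 = -3504.9
(Excluded from the current account — financial account: sale of domestic government bonds to non-residents 719.8, purchases of foreign government bonds by domestic residents 1069.8.)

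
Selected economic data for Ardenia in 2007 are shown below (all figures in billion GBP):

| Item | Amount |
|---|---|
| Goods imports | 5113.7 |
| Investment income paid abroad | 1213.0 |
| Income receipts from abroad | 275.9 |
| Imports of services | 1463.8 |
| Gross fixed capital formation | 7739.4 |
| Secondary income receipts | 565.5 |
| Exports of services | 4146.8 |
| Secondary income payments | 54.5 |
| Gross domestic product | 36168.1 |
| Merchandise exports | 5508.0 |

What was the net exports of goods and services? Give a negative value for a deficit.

3077.3

Goods balance = 5508.0 - 5113.7 = 394.3
Services balance = 4146.8 - 1463.8 = 2683.0
Trade balance (goods + services) = 394.3 + 2683.0 = 3077.3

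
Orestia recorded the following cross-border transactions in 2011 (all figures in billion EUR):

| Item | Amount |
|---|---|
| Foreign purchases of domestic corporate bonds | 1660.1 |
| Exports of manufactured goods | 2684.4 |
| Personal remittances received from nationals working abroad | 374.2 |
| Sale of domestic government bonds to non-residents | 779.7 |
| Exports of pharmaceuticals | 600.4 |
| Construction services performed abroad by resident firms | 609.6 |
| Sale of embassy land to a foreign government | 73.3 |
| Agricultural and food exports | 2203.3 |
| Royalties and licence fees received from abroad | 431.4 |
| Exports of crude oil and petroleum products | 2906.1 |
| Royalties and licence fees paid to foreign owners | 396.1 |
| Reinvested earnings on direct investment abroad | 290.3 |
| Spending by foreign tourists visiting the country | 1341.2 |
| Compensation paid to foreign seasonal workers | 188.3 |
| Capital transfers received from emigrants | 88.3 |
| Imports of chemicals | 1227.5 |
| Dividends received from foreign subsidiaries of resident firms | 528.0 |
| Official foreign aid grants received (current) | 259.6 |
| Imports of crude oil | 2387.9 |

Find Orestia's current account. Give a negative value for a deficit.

8028.7

Goods: -2387.9 + 2906.1 + 2203.3 + 600.4 + 2684.4 - 1227.5 = 4778.8
Services: -396.1 + 609.6 + 1341.2 + 431.4 = 1986.1
Primary income: 528.0 - 188.3 + 290.3 = 630.0
Secondary income: 374.2 + 259.6 = 633.8
Current account = 4778.8 + 1986.1 + 630.0 + 633.8 = 8028.7
(Excluded from the current account — financial account: foreign purchases of domestic corporate bonds 1660.1, sale of domestic government bonds to non-residents 779.7; capital account: sale of embassy land to a foreign government 73.3, capital transfers received from emigrants 88.3.)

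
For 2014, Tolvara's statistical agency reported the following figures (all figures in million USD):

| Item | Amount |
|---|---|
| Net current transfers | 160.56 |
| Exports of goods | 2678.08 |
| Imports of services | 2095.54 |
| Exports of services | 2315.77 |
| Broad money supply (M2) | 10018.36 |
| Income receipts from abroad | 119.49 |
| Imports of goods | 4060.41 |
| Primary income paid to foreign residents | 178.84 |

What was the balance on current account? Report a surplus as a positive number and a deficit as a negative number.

Goods balance = 2678.08 - 4060.41 = -1382.33
Services balance = 2315.77 - 2095.54 = 220.23
Trade balance (goods + services) = -1382.33 + 220.23 = -1162.10
Net primary income = 119.49 - 178.84 = -59.35
Net secondary income = 160.56
Current account = -1162.10 + (-59.35) + 160.56 = -1060.89

-1060.89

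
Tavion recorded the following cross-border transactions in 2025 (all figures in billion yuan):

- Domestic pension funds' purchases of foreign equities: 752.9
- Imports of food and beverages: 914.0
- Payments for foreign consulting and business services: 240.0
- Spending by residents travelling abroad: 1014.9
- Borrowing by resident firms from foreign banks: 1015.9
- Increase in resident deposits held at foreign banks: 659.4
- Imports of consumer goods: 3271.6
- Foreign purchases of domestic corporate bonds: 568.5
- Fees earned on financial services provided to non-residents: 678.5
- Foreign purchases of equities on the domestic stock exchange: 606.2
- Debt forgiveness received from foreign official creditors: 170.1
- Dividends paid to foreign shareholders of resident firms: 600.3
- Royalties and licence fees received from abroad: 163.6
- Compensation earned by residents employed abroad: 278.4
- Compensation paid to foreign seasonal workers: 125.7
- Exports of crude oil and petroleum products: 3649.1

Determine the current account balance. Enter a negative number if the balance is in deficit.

Goods: -3271.6 - 914.0 + 3649.1 = -536.5
Services: -240.0 + 678.5 - 1014.9 + 163.6 = -412.8
Primary income: -600.3 + 278.4 - 125.7 = -447.6
Current account = (-536.5) + (-412.8) + (-447.6) = -1396.9
(Excluded from the current account — financial account: domestic pension funds' purchases of foreign equities 752.9, borrowing by resident firms from foreign banks 1015.9, increase in resident deposits held at foreign banks 659.4, foreign purchases of domestic corporate bonds 568.5, foreign purchases of equities on the domestic stock exchange 606.2; capital account: debt forgiveness received from foreign official creditors 170.1.)

-1396.9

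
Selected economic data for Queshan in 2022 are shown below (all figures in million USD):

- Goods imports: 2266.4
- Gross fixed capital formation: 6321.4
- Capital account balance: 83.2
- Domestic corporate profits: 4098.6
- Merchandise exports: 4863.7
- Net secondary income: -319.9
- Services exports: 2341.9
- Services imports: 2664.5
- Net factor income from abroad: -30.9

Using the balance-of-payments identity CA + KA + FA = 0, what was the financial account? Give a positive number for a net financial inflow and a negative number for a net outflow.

Goods balance = 4863.7 - 2266.4 = 2597.3
Services balance = 2341.9 - 2664.5 = -322.6
Trade balance (goods + services) = 2597.3 + (-322.6) = 2274.7
Net primary income = -30.9
Net secondary income = -319.9
Current account = 2274.7 + (-30.9) + (-319.9) = 1923.9
Financial account = -(1923.9 + 83.2) = -2007.1

-2007.1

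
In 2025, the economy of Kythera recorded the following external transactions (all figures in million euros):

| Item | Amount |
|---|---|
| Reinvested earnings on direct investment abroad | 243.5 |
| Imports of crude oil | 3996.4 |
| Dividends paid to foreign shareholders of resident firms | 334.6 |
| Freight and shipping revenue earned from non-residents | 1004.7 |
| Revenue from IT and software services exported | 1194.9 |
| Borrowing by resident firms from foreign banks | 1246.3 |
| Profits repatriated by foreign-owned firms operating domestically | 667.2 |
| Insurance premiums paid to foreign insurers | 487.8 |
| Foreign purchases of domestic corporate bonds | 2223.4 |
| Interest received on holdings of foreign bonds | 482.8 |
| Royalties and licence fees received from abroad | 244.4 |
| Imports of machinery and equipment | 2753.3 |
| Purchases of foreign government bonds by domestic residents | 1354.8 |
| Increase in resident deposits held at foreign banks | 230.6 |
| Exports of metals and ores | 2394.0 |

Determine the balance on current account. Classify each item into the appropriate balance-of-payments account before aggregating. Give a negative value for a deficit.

Goods: -3996.4 - 2753.3 + 2394.0 = -4355.7
Services: 244.4 + 1194.9 - 487.8 + 1004.7 = 1956.2
Primary income: 482.8 - 334.6 - 667.2 + 243.5 = -275.5
Current account = (-4355.7) + 1956.2 + (-275.5) = -2675.0
(Excluded from the current account — financial account: borrowing by resident firms from foreign banks 1246.3, foreign purchases of domestic corporate bonds 2223.4, purchases of foreign government bonds by domestic residents 1354.8, increase in resident deposits held at foreign banks 230.6.)

-2675.0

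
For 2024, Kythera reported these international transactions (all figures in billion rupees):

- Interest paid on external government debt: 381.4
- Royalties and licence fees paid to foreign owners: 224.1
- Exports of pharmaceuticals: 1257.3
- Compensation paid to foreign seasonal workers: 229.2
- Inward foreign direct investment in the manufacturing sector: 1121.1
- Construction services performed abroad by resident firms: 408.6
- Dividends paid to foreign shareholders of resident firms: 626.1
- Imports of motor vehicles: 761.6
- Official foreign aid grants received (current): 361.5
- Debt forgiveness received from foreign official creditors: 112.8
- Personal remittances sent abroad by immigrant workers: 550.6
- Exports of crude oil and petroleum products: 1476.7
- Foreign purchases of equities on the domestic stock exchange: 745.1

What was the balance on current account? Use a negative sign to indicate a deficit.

731.1

Goods: 1476.7 + 1257.3 - 761.6 = 1972.4
Services: 408.6 - 224.1 = 184.5
Primary income: -626.1 - 229.2 - 381.4 = -1236.7
Secondary income: -550.6 + 361.5 = -189.1
Current account = 1972.4 + 184.5 + (-1236.7) + (-189.1) = 731.1
(Excluded from the current account — financial account: inward foreign direct investment in the manufacturing sector 1121.1, foreign purchases of equities on the domestic stock exchange 745.1; capital account: debt forgiveness received from foreign official creditors 112.8.)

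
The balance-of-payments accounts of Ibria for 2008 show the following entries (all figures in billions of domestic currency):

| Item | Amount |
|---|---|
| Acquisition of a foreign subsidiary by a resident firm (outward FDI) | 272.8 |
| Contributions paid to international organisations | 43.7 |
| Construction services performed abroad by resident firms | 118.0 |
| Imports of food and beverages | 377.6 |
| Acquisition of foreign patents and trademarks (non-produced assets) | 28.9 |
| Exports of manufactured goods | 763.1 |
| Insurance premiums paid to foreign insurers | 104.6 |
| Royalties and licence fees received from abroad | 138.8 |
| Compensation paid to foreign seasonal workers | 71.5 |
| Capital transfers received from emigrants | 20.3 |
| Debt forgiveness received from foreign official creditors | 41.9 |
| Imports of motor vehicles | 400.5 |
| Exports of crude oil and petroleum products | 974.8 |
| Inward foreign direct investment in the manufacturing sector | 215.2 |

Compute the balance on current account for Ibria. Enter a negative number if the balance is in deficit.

Goods: 763.1 + 974.8 - 377.6 - 400.5 = 959.8
Services: 118.0 + 138.8 - 104.6 = 152.2
Primary income: -71.5
Secondary income: -43.7
Current account = 959.8 + 152.2 + (-71.5) + (-43.7) = 996.8
(Excluded from the current account — financial account: acquisition of a foreign subsidiary by a resident firm (outward FDI) 272.8, inward foreign direct investment in the manufacturing sector 215.2; capital account: acquisition of foreign patents and trademarks (non-produced assets) 28.9, capital transfers received from emigrants 20.3, debt forgiveness received from foreign official creditors 41.9.)

996.8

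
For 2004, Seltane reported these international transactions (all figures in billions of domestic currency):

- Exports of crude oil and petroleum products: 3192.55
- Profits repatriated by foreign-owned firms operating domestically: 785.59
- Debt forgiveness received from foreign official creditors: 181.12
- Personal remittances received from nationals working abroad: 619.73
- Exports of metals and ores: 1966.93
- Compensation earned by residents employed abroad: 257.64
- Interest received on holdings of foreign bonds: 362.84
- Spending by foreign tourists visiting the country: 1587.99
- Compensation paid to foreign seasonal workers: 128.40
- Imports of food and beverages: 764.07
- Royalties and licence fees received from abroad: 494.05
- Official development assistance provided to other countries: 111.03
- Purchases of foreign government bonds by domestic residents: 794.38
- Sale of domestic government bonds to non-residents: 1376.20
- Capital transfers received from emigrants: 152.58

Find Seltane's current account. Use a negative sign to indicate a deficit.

6692.64

Goods: -764.07 + 1966.93 + 3192.55 = 4395.41
Services: 494.05 + 1587.99 = 2082.04
Primary income: 257.64 - 128.40 - 785.59 + 362.84 = -293.51
Secondary income: -111.03 + 619.73 = 508.70
Current account = 4395.41 + 2082.04 + (-293.51) + 508.70 = 6692.64
(Excluded from the current account — capital account: debt forgiveness received from foreign official creditors 181.12, capital transfers received from emigrants 152.58; financial account: purchases of foreign government bonds by domestic residents 794.38, sale of domestic government bonds to non-residents 1376.20.)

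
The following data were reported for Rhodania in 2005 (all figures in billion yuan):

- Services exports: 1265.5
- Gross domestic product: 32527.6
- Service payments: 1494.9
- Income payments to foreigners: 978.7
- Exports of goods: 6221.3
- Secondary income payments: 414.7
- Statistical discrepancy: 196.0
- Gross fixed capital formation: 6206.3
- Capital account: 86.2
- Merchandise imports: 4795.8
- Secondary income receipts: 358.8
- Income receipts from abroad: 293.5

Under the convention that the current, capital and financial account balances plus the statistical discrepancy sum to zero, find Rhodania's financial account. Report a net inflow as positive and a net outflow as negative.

Goods balance = 6221.3 - 4795.8 = 1425.5
Services balance = 1265.5 - 1494.9 = -229.4
Trade balance (goods + services) = 1425.5 + (-229.4) = 1196.1
Net primary income = 293.5 - 978.7 = -685.2
Net secondary income = 358.8 - 414.7 = -55.9
Current account = 1196.1 + (-685.2) + (-55.9) = 455.0
Financial account = -(455.0 + 86.2 + 196.0) = -737.2

-737.2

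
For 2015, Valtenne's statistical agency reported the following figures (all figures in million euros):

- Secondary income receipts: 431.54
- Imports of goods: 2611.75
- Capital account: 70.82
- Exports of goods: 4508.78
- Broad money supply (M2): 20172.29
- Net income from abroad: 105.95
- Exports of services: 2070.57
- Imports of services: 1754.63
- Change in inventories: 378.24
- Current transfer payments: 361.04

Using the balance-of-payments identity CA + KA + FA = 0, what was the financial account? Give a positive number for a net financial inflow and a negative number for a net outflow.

-2460.24

Goods balance = 4508.78 - 2611.75 = 1897.03
Services balance = 2070.57 - 1754.63 = 315.94
Trade balance (goods + services) = 1897.03 + 315.94 = 2212.97
Net primary income = 105.95
Net secondary income = 431.54 - 361.04 = 70.50
Current account = 2212.97 + 105.95 + 70.50 = 2389.42
Financial account = -(2389.42 + 70.82) = -2460.24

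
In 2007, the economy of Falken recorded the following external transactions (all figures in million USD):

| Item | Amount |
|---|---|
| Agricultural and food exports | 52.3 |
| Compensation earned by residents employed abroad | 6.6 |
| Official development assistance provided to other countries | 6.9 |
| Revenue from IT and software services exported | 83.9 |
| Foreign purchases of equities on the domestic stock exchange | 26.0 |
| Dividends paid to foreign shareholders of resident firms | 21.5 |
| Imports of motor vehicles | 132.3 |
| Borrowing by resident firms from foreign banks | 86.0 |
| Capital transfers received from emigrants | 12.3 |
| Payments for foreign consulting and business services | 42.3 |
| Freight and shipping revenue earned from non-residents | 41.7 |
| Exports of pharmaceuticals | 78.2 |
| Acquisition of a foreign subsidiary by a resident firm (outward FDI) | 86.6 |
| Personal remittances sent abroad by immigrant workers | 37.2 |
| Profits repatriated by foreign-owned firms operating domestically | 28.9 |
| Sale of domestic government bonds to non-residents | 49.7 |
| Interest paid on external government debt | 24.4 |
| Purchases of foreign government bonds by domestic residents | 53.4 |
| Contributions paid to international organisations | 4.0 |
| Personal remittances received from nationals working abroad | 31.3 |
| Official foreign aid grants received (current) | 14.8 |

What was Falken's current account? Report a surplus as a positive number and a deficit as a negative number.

11.3

Goods: 52.3 - 132.3 + 78.2 = -1.8
Services: 41.7 + 83.9 - 42.3 = 83.3
Primary income: -28.9 + 6.6 - 21.5 - 24.4 = -68.2
Secondary income: -6.9 + 14.8 - 4.0 - 37.2 + 31.3 = -2.0
Current account = (-1.8) + 83.3 + (-68.2) + (-2.0) = 11.3
(Excluded from the current account — financial account: foreign purchases of equities on the domestic stock exchange 26.0, borrowing by resident firms from foreign banks 86.0, acquisition of a foreign subsidiary by a resident firm (outward FDI) 86.6, sale of domestic government bonds to non-residents 49.7, purchases of foreign government bonds by domestic residents 53.4; capital account: capital transfers received from emigrants 12.3.)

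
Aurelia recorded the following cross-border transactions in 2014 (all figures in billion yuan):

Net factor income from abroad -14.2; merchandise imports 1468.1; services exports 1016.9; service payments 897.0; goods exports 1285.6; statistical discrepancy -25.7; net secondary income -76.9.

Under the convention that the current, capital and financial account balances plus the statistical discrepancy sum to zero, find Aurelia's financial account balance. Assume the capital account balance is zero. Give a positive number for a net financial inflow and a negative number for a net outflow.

179.4

Goods balance = 1285.6 - 1468.1 = -182.5
Services balance = 1016.9 - 897.0 = 119.9
Trade balance (goods + services) = -182.5 + 119.9 = -62.6
Net primary income = -14.2
Net secondary income = -76.9
Current account = -62.6 + (-14.2) + (-76.9) = -153.7
Financial account = -(-153.7 + (-25.7)) = 179.4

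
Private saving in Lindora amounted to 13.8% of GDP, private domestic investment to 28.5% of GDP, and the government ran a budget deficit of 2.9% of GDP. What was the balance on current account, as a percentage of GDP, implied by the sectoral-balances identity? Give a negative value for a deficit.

-17.6

By the sectoral-balances identity, CA = (S_private - I) + (T - G).
Private balance = 13.8 - 28.5 = -14.7
Government balance (T - G) = -2.9
CA = -14.7 + (-2.9) = -17.6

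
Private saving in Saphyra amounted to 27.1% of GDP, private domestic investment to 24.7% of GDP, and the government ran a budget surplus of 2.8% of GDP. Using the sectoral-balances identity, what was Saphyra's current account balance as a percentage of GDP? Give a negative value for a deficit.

By the sectoral-balances identity, CA = (S_private - I) + (T - G).
Private balance = 27.1 - 24.7 = 2.4
Government balance (T - G) = 2.8
CA = 2.4 + 2.8 = 5.2

5.2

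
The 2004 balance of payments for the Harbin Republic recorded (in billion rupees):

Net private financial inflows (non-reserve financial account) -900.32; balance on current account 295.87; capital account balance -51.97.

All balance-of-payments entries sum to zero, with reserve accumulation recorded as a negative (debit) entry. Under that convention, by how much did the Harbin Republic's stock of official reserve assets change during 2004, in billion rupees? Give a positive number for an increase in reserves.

Official reserve transactions balance = -(295.87 + (-51.97) + (-900.32)) = 656.42
An accumulation of reserves is recorded as a debit (negative entry), so the change in the stock of reserves is the negative of that balance.
Change in official reserves = -(656.42) = -656.42

-656.42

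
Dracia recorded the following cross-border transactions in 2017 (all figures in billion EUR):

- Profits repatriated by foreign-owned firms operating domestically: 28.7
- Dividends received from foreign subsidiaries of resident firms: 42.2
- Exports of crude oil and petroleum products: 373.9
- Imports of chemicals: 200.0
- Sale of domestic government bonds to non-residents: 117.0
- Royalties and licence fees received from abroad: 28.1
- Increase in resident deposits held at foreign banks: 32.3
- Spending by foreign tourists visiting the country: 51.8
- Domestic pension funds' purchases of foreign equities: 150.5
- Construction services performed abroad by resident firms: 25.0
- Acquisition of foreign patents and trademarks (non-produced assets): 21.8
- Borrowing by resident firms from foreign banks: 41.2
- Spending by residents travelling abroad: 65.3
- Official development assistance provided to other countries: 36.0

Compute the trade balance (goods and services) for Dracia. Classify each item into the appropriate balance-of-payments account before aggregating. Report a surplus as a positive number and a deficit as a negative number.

213.5

Goods: 373.9 - 200.0 = 173.9
Services: 25.0 + 28.1 - 65.3 + 51.8 = 39.6
Trade balance = 173.9 + 39.6 = 213.5
(Excluded from the trade balance — primary income: profits repatriated by foreign-owned firms operating domestically 28.7, dividends received from foreign subsidiaries of resident firms 42.2; financial account: sale of domestic government bonds to non-residents 117.0, increase in resident deposits held at foreign banks 32.3, domestic pension funds' purchases of foreign equities 150.5, borrowing by resident firms from foreign banks 41.2; capital account: acquisition of foreign patents and trademarks (non-produced assets) 21.8; secondary income: official development assistance provided to other countries 36.0.)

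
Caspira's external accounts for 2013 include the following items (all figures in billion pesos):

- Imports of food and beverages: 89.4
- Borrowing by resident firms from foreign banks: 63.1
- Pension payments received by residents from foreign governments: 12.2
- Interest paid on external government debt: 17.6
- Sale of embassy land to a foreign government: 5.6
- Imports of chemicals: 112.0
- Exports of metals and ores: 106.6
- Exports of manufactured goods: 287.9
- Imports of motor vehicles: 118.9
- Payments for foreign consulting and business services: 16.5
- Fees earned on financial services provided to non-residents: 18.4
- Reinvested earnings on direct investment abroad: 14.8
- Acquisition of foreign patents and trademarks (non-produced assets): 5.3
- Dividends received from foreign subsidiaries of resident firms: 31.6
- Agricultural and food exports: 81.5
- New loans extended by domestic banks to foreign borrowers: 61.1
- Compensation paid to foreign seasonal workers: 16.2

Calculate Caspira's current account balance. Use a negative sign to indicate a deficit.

Goods: 106.6 - 118.9 + 81.5 + 287.9 - 112.0 - 89.4 = 155.7
Services: -16.5 + 18.4 = 1.9
Primary income: -16.2 + 14.8 + 31.6 - 17.6 = 12.6
Secondary income: 12.2
Current account = 155.7 + 1.9 + 12.6 + 12.2 = 182.4
(Excluded from the current account — financial account: borrowing by resident firms from foreign banks 63.1, new loans extended by domestic banks to foreign borrowers 61.1; capital account: sale of embassy land to a foreign government 5.6, acquisition of foreign patents and trademarks (non-produced assets) 5.3.)

182.4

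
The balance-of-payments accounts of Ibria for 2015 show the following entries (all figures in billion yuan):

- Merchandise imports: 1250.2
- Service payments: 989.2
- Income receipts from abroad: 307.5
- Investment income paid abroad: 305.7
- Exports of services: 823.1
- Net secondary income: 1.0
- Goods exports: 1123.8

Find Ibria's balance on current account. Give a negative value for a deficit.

Goods balance = 1123.8 - 1250.2 = -126.4
Services balance = 823.1 - 989.2 = -166.1
Trade balance (goods + services) = -126.4 + (-166.1) = -292.5
Net primary income = 307.5 - 305.7 = 1.8
Net secondary income = 1.0
Current account = -292.5 + 1.8 + 1.0 = -289.7

-289.7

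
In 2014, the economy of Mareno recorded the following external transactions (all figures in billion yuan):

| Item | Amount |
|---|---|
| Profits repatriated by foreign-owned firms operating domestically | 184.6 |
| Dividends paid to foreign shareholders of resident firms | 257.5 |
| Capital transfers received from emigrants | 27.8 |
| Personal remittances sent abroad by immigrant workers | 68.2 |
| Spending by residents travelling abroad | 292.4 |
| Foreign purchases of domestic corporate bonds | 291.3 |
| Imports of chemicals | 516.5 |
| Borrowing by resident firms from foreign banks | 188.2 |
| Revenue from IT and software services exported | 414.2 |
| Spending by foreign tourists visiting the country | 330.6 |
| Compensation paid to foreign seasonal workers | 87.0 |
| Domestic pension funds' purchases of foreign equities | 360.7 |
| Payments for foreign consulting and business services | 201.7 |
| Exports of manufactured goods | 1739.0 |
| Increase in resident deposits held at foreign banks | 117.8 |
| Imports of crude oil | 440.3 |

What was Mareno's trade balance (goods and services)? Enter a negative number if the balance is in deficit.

1032.9

Goods: -516.5 + 1739.0 - 440.3 = 782.2
Services: -201.7 + 330.6 - 292.4 + 414.2 = 250.7
Trade balance = 782.2 + 250.7 = 1032.9
(Excluded from the trade balance — primary income: profits repatriated by foreign-owned firms operating domestically 184.6, dividends paid to foreign shareholders of resident firms 257.5, compensation paid to foreign seasonal workers 87.0; capital account: capital transfers received from emigrants 27.8; secondary income: personal remittances sent abroad by immigrant workers 68.2; financial account: foreign purchases of domestic corporate bonds 291.3, borrowing by resident firms from foreign banks 188.2, domestic pension funds' purchases of foreign equities 360.7, increase in resident deposits held at foreign banks 117.8.)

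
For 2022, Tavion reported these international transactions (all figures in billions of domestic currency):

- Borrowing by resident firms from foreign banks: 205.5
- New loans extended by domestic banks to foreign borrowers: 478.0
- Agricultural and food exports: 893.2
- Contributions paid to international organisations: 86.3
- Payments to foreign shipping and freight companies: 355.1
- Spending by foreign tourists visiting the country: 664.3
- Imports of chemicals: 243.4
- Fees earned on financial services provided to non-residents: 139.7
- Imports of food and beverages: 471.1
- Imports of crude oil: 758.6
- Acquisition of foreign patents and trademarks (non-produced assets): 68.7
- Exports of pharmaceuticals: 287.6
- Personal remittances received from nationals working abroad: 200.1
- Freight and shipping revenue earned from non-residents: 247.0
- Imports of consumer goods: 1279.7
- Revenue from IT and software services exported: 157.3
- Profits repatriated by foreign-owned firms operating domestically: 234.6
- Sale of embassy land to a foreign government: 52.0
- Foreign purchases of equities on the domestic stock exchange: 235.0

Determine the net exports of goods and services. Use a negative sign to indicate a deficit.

Goods: 893.2 + 287.6 - 471.1 - 758.6 - 243.4 - 1279.7 = -1572.0
Services: -355.1 + 247.0 + 664.3 + 157.3 + 139.7 = 853.2
Trade balance = -1572.0 + 853.2 = -718.8
(Excluded from the trade balance — financial account: borrowing by resident firms from foreign banks 205.5, new loans extended by domestic banks to foreign borrowers 478.0, foreign purchases of equities on the domestic stock exchange 235.0; secondary income: contributions paid to international organisations 86.3, personal remittances received from nationals working abroad 200.1; capital account: acquisition of foreign patents and trademarks (non-produced assets) 68.7, sale of embassy land to a foreign government 52.0; primary income: profits repatriated by foreign-owned firms operating domestically 234.6.)

-718.8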